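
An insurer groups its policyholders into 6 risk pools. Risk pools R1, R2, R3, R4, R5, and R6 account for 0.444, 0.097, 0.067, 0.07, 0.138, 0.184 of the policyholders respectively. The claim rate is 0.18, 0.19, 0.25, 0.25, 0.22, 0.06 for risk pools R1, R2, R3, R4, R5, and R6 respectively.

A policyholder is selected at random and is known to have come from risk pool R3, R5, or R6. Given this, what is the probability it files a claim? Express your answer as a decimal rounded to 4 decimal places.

P(C|S) ≈ 0.1495

Let S = {R3, R5, R6}.
P(S) = 0.067 + 0.138 + 0.184 = 0.389.
P(C ∩ S) = 0.25·0.067 + 0.22·0.138 + 0.06·0.184 = 0.01675 + 0.03036 + 0.01104 = 0.05815.
P(C | S) = 0.05815 / 0.389 = 0.149486…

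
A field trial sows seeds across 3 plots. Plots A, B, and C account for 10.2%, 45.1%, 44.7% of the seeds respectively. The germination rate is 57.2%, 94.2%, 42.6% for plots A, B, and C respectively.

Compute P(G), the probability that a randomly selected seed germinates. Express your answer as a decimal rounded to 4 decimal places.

Using total probability over the partition,
P(G) = P(G|A)·P(A) + P(G|B)·P(B) + P(G|C)·P(C)
      = 0.572·0.102 + 0.942·0.451 + 0.426·0.447
      = 0.058344 + 0.424842 + 0.190422 = 0.673608

0.6736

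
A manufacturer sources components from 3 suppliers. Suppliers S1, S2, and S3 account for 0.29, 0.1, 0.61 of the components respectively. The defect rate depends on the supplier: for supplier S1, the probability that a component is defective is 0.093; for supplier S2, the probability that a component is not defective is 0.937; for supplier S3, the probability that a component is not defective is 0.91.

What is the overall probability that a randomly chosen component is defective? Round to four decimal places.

0.0882

P(D|S2) = 1 − 0.937 = 0.063.
P(D|S3) = 1 − 0.91 = 0.09.
By the law of total probability,
P(D) = P(D|S1)·P(S1) + P(D|S2)·P(S2) + P(D|S3)·P(S3)
      = 0.093·0.29 + 0.063·0.1 + 0.09·0.61
      = 0.02697 + 0.0063 + 0.0549 = 0.08817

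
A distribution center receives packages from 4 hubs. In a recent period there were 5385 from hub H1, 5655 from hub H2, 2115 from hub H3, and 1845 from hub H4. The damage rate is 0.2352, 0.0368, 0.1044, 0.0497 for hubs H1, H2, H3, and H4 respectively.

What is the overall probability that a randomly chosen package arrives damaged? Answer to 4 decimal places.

P(D) ≈ 0.1191

Total: 5385 + 5655 + 2115 + 1845 = 15000.
P(H1) = 5385/15000 = 0.359. P(H2) = 5655/15000 = 0.377. P(H3) = 2115/15000 = 0.141. P(H4) = 1845/15000 = 0.123.
By the law of total probability,
P(D) = P(D|H1)·P(H1) + P(D|H2)·P(H2) + P(D|H3)·P(H3) + P(D|H4)·P(H4)
      = 0.2352·0.359 + 0.0368·0.377 + 0.1044·0.141 + 0.0497·0.123
      = 0.0844368 + 0.0138736 + 0.0147204 + 0.0061131 = 0.1191439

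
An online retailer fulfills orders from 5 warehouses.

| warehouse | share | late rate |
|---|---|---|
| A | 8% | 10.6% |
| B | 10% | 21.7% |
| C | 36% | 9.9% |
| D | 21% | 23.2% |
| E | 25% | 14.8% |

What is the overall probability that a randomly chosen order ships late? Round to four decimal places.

P(L) ≈ 0.1515

P(L) = P(L|A)·P(A) + P(L|B)·P(B) + P(L|C)·P(C) + P(L|D)·P(D) + P(L|E)·P(E)
      = 0.106·0.08 + 0.217·0.1 + 0.099·0.36 + 0.232·0.21 + 0.148·0.25
      = 0.00848 + 0.0217 + 0.03564 + 0.04872 + 0.037 = 0.15154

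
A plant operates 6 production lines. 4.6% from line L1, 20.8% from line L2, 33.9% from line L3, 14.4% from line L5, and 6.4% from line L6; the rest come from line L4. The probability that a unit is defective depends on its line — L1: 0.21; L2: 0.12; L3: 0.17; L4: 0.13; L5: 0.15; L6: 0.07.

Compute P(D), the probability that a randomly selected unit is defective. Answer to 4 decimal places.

P(D) ≈ 0.1442

P(L4) = 1 − (0.046 + 0.208 + 0.339 + 0.144 + 0.064) = 0.199.
Using total probability over the partition,
P(D) = P(D|L1)·P(L1) + P(D|L2)·P(L2) + P(D|L3)·P(L3) + P(D|L4)·P(L4) + P(D|L5)·P(L5) + P(D|L6)·P(L6)
      = 0.21·0.046 + 0.12·0.208 + 0.17·0.339 + 0.13·0.199 + 0.15·0.144 + 0.07·0.064
      = 0.00966 + 0.02496 + 0.05763 + 0.02587 + 0.0216 + 0.00448 = 0.1442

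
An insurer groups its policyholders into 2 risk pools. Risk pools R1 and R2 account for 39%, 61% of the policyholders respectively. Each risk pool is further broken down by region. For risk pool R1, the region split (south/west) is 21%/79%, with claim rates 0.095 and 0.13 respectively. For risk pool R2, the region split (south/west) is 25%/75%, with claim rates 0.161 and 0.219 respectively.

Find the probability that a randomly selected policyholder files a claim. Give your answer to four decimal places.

0.1726

P(C|R1) = 0.21·0.095 + 0.79·0.13 = 0.01995 + 0.1027 = 0.12265
P(C|R2) = 0.25·0.161 + 0.75·0.219 = 0.04025 + 0.16425 = 0.2045
Then overall,
P(C) = 0.39·0.12265 + 0.61·0.2045
      = 0.0478335 + 0.124745 = 0.1725785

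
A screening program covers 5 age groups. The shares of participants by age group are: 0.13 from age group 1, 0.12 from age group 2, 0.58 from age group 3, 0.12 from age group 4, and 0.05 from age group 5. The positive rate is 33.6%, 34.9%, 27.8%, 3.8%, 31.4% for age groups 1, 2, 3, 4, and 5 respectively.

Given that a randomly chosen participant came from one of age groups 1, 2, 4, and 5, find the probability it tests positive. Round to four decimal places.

0.2520

Let S = {1, 2, 4, 5}.
P(S) = 0.13 + 0.12 + 0.12 + 0.05 = 0.42.
P(T ∩ S) = 0.336·0.13 + 0.349·0.12 + 0.038·0.12 + 0.314·0.05 = 0.04368 + 0.04188 + 0.00456 + 0.0157 = 0.10582.
P(T | S) = 0.10582 / 0.42 = 0.251952…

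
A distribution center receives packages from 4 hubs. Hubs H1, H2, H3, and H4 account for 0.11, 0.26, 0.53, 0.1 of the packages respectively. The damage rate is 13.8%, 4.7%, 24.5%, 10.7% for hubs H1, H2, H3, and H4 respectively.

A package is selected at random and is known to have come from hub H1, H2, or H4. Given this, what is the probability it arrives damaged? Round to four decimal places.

Let S = {H1, H2, H4}.
P(S) = 0.11 + 0.26 + 0.1 = 0.47.
P(D ∩ S) = 0.138·0.11 + 0.047·0.26 + 0.107·0.1 = 0.01518 + 0.01222 + 0.0107 = 0.0381.
P(D | S) = 0.0381 / 0.47 = 0.081064…

0.0811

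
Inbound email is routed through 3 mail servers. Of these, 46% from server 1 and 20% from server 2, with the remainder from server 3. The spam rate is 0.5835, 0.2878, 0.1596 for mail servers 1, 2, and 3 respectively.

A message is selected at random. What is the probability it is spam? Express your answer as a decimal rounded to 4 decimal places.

0.3802

P(3) = 1 − (0.46 + 0.2) = 0.34.
P(S) = P(S|1)·P(1) + P(S|2)·P(2) + P(S|3)·P(3)
      = 0.5835·0.46 + 0.2878·0.2 + 0.1596·0.34
      = 0.26841 + 0.05756 + 0.054264 = 0.380234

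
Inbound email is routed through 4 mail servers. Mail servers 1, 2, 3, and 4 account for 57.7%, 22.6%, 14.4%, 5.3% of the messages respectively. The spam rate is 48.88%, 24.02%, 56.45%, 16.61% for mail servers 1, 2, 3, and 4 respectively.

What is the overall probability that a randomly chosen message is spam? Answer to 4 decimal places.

P(S) ≈ 0.4264

P(S) = P(S|1)·P(1) + P(S|2)·P(2) + P(S|3)·P(3) + P(S|4)·P(4)
      = 0.4888·0.577 + 0.2402·0.226 + 0.5645·0.144 + 0.1661·0.053
      = 0.2820376 + 0.0542852 + 0.081288 + 0.0088033 = 0.4264141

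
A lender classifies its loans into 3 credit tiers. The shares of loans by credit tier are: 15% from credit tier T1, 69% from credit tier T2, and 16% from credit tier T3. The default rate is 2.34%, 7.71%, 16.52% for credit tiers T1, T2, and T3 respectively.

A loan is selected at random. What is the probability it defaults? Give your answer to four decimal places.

By the law of total probability,
P(D) = P(D|T1)·P(T1) + P(D|T2)·P(T2) + P(D|T3)·P(T3)
      = 0.0234·0.15 + 0.0771·0.69 + 0.1652·0.16
      = 0.00351 + 0.053199 + 0.026432 = 0.083141

P(D) ≈ 0.0831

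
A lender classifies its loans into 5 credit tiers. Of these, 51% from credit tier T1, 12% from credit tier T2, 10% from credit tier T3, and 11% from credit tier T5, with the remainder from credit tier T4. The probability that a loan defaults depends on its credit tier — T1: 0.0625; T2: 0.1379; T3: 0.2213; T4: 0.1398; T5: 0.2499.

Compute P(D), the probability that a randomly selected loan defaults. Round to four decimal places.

P(T4) = 1 − (0.51 + 0.12 + 0.1 + 0.11) = 0.16.
P(D) = P(D|T1)·P(T1) + P(D|T2)·P(T2) + P(D|T3)·P(T3) + P(D|T4)·P(T4) + P(D|T5)·P(T5)
      = 0.0625·0.51 + 0.1379·0.12 + 0.2213·0.1 + 0.1398·0.16 + 0.2499·0.11
      = 0.031875 + 0.016548 + 0.02213 + 0.022368 + 0.027489 = 0.12041

P(D) ≈ 0.1204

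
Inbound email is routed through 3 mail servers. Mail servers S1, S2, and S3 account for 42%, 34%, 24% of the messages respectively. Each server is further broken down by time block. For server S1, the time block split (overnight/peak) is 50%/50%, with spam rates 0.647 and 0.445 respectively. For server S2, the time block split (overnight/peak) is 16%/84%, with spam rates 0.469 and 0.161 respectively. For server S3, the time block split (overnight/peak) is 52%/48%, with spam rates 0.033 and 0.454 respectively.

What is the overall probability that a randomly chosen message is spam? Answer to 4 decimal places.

P(S) ≈ 0.3572

P(S|S1) = 0.5·0.647 + 0.5·0.445 = 0.3235 + 0.2225 = 0.546
P(S|S2) = 0.16·0.469 + 0.84·0.161 = 0.07504 + 0.13524 = 0.21028
P(S|S3) = 0.52·0.033 + 0.48·0.454 = 0.01716 + 0.21792 = 0.23508
By total probability over the outer partition,
P(S) = 0.42·0.546 + 0.34·0.21028 + 0.24·0.23508
      = 0.22932 + 0.0714952 + 0.0564192 = 0.3572344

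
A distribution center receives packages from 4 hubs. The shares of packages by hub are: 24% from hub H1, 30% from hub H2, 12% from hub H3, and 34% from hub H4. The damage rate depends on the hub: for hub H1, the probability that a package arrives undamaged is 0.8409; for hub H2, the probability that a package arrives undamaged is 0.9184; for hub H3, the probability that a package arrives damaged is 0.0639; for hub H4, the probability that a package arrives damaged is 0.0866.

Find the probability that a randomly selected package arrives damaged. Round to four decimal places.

0.0998

P(D|H1) = 1 − 0.8409 = 0.1591.
P(D|H2) = 1 − 0.9184 = 0.0816.
P(D) = P(D|H1)·P(H1) + P(D|H2)·P(H2) + P(D|H3)·P(H3) + P(D|H4)·P(H4)
      = 0.1591·0.24 + 0.0816·0.3 + 0.0639·0.12 + 0.0866·0.34
      = 0.038184 + 0.02448 + 0.007668 + 0.029444 = 0.099776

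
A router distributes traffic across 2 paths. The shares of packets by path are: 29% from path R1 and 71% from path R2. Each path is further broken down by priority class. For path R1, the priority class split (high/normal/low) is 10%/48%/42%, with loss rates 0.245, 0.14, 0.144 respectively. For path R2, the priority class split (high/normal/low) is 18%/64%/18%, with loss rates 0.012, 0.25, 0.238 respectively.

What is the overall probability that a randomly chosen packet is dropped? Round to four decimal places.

0.1897

P(L|R1) = 0.1·0.245 + 0.48·0.14 + 0.42·0.144 = 0.0245 + 0.0672 + 0.06048 = 0.15218
P(L|R2) = 0.18·0.012 + 0.64·0.25 + 0.18·0.238 = 0.00216 + 0.16 + 0.04284 = 0.205
By total probability over the outer partition,
P(L) = 0.29·0.15218 + 0.71·0.205
      = 0.0441322 + 0.14555 = 0.1896822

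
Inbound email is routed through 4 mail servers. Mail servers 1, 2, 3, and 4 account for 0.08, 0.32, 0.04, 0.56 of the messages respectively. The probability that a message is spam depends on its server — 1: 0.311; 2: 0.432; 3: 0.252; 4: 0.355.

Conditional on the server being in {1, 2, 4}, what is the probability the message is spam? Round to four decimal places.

Let J = {1, 2, 4}.
P(J) = 0.08 + 0.32 + 0.56 = 0.96.
P(S ∩ J) = 0.311·0.08 + 0.432·0.32 + 0.355·0.56 = 0.02488 + 0.13824 + 0.1988 = 0.36192.
P(S | J) = 0.36192 / 0.96 = 0.377000…

0.3770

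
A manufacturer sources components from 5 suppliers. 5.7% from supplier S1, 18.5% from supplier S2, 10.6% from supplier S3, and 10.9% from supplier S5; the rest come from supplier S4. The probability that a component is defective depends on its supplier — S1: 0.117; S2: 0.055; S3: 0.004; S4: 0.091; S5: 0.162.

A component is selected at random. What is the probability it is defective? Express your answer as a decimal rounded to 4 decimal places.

P(D) ≈ 0.0843

P(S4) = 1 − (0.057 + 0.185 + 0.106 + 0.109) = 0.543.
By the law of total probability,
P(D) = P(D|S1)·P(S1) + P(D|S2)·P(S2) + P(D|S3)·P(S3) + P(D|S4)·P(S4) + P(D|S5)·P(S5)
      = 0.117·0.057 + 0.055·0.185 + 0.004·0.106 + 0.091·0.543 + 0.162·0.109
      = 0.006669 + 0.010175 + 0.000424 + 0.049413 + 0.017658 = 0.084339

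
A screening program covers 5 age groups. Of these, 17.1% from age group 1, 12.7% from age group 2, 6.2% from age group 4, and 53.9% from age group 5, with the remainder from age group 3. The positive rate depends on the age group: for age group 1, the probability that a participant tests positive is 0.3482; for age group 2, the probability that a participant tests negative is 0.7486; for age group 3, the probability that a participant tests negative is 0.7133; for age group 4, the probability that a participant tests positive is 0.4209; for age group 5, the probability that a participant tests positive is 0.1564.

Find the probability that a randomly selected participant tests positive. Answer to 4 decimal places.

P(3) = 1 − (0.171 + 0.127 + 0.062 + 0.539) = 0.101.
P(T|2) = 1 − 0.7486 = 0.2514.
P(T|3) = 1 − 0.7133 = 0.2867.
P(T) = P(T|1)·P(1) + P(T|2)·P(2) + P(T|3)·P(3) + P(T|4)·P(4) + P(T|5)·P(5)
      = 0.3482·0.171 + 0.2514·0.127 + 0.2867·0.101 + 0.4209·0.062 + 0.1564·0.539
      = 0.0595422 + 0.0319278 + 0.0289567 + 0.0260958 + 0.0842996 = 0.2308221

0.2308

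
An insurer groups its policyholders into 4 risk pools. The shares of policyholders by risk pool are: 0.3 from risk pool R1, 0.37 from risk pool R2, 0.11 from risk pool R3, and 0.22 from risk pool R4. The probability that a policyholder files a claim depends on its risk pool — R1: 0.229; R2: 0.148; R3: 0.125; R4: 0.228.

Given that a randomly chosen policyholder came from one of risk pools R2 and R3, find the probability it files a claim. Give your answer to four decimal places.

0.1427

Let S = {R2, R3}.
P(S) = 0.37 + 0.11 = 0.48.
P(C ∩ S) = 0.148·0.37 + 0.125·0.11 = 0.05476 + 0.01375 = 0.06851.
P(C | S) = 0.06851 / 0.48 = 0.142729…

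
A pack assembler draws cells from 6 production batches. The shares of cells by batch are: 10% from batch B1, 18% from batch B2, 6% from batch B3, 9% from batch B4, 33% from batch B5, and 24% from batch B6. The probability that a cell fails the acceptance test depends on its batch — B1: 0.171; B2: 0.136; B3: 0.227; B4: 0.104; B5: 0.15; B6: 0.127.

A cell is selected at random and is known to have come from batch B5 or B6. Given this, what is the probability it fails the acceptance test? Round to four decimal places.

Let S = {B5, B6}.
P(S) = 0.33 + 0.24 = 0.57.
P(F ∩ S) = 0.15·0.33 + 0.127·0.24 = 0.0495 + 0.03048 = 0.07998.
P(F | S) = 0.07998 / 0.57 = 0.140316…

0.1403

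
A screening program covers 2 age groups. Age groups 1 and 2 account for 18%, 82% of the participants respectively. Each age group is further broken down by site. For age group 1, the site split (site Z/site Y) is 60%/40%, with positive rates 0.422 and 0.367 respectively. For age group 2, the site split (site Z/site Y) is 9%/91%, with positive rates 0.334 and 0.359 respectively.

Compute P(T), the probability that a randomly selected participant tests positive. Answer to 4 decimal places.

0.3645

P(T|1) = 0.6·0.422 + 0.4·0.367 = 0.2532 + 0.1468 = 0.4
P(T|2) = 0.09·0.334 + 0.91·0.359 = 0.03006 + 0.32669 = 0.35675
Then overall,
P(T) = 0.18·0.4 + 0.82·0.35675
      = 0.072 + 0.292535 = 0.364535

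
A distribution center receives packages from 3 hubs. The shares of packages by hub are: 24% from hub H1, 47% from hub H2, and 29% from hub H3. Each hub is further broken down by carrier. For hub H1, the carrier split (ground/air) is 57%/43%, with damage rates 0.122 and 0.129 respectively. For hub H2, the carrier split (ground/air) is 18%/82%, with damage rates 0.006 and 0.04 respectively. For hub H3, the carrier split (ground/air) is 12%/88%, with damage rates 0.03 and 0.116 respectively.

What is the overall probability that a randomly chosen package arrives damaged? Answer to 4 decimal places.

0.0766

P(D|H1) = 0.57·0.122 + 0.43·0.129 = 0.06954 + 0.05547 = 0.12501
P(D|H2) = 0.18·0.006 + 0.82·0.04 = 0.00108 + 0.0328 = 0.03388
P(D|H3) = 0.12·0.03 + 0.88·0.116 = 0.0036 + 0.10208 = 0.10568
Then overall,
P(D) = 0.24·0.12501 + 0.47·0.03388 + 0.29·0.10568
      = 0.0300024 + 0.0159236 + 0.0306472 = 0.0765732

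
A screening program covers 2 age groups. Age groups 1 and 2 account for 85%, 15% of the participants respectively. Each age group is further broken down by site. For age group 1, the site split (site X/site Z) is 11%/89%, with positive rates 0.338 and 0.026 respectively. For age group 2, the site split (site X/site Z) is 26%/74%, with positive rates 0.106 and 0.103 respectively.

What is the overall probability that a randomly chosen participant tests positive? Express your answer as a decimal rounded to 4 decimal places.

P(T|1) = 0.11·0.338 + 0.89·0.026 = 0.03718 + 0.02314 = 0.06032
P(T|2) = 0.26·0.106 + 0.74·0.103 = 0.02756 + 0.07622 = 0.10378
By total probability over the outer partition,
P(T) = 0.85·0.06032 + 0.15·0.10378
      = 0.051272 + 0.015567 = 0.066839

0.0668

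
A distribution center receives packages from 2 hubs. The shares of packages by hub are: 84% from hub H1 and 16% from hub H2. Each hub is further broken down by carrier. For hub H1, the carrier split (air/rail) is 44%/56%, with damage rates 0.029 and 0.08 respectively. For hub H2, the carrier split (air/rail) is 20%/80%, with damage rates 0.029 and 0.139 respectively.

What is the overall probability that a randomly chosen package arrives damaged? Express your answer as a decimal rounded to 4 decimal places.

P(D) ≈ 0.0671

P(D|H1) = 0.44·0.029 + 0.56·0.08 = 0.01276 + 0.0448 = 0.05756
P(D|H2) = 0.2·0.029 + 0.8·0.139 = 0.0058 + 0.1112 = 0.117
Then overall,
P(D) = 0.84·0.05756 + 0.16·0.117
      = 0.0483504 + 0.01872 = 0.0670704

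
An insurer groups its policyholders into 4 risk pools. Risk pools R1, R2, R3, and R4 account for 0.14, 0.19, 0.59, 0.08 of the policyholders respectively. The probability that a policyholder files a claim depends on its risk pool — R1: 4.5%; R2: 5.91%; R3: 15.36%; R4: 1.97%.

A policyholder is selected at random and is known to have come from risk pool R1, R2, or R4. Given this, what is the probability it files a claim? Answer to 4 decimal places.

P(C|S) ≈ 0.0466

Let S = {R1, R2, R4}.
P(S) = 0.14 + 0.19 + 0.08 = 0.41.
P(C ∩ S) = 0.045·0.14 + 0.0591·0.19 + 0.0197·0.08 = 0.0063 + 0.011229 + 0.001576 = 0.019105.
P(C | S) = 0.019105 / 0.41 = 0.046598…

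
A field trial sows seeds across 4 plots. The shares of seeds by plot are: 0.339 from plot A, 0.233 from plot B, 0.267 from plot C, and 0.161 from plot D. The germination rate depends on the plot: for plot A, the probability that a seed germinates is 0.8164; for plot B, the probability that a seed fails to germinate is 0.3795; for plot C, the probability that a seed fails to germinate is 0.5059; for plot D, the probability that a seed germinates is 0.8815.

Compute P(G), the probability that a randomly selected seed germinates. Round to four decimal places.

P(G|B) = 1 − 0.3795 = 0.6205.
P(G|C) = 1 − 0.5059 = 0.4941.
P(G) = P(G|A)·P(A) + P(G|B)·P(B) + P(G|C)·P(C) + P(G|D)·P(D)
      = 0.8164·0.339 + 0.6205·0.233 + 0.4941·0.267 + 0.8815·0.161
      = 0.2767596 + 0.1445765 + 0.1319247 + 0.1419215 = 0.6951823

0.6952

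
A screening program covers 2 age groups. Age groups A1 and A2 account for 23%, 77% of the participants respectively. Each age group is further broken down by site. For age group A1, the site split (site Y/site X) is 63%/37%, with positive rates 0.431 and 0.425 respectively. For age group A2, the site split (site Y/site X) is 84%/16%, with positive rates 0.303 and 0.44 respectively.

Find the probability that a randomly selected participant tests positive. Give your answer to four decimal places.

P(T|A1) = 0.63·0.431 + 0.37·0.425 = 0.27153 + 0.15725 = 0.42878
P(T|A2) = 0.84·0.303 + 0.16·0.44 = 0.25452 + 0.0704 = 0.32492
Then overall,
P(T) = 0.23·0.42878 + 0.77·0.32492
      = 0.0986194 + 0.2501884 = 0.3488078

0.3488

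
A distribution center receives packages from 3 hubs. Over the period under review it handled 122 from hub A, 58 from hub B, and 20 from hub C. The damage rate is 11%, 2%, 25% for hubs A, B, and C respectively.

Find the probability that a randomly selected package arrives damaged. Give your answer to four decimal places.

0.0979

Total: 122 + 58 + 20 = 200.
P(A) = 122/200 = 0.61. P(B) = 58/200 = 0.29. P(C) = 20/200 = 0.1.
Summing over the partition,
P(D) = P(D|A)·P(A) + P(D|B)·P(B) + P(D|C)·P(C)
      = 0.11·0.61 + 0.02·0.29 + 0.25·0.1
      = 0.0671 + 0.0058 + 0.025 = 0.0979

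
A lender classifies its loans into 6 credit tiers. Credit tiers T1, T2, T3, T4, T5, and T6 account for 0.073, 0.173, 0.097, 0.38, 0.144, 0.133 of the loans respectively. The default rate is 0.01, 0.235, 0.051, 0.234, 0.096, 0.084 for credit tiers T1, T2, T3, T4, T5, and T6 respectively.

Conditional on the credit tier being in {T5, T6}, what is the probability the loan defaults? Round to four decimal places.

0.0902

Let S = {T5, T6}.
P(S) = 0.144 + 0.133 = 0.277.
P(D ∩ S) = 0.096·0.144 + 0.084·0.133 = 0.013824 + 0.011172 = 0.024996.
P(D | S) = 0.024996 / 0.277 = 0.090238…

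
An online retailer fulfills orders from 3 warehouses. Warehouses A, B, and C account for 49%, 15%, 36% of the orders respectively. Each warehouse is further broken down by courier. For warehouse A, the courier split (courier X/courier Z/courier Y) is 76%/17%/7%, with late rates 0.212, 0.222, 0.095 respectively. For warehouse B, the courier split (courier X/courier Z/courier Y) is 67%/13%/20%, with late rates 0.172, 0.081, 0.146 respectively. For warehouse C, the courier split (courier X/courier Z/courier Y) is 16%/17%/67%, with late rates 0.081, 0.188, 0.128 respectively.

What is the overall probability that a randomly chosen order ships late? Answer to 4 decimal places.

P(L) ≈ 0.1710

P(L|A) = 0.76·0.212 + 0.17·0.222 + 0.07·0.095 = 0.16112 + 0.03774 + 0.00665 = 0.20551
P(L|B) = 0.67·0.172 + 0.13·0.081 + 0.2·0.146 = 0.11524 + 0.01053 + 0.0292 = 0.15497
P(L|C) = 0.16·0.081 + 0.17·0.188 + 0.67·0.128 = 0.01296 + 0.03196 + 0.08576 = 0.13068
Then overall,
P(L) = 0.49·0.20551 + 0.15·0.15497 + 0.36·0.13068
      = 0.1006999 + 0.0232455 + 0.0470448 = 0.1709902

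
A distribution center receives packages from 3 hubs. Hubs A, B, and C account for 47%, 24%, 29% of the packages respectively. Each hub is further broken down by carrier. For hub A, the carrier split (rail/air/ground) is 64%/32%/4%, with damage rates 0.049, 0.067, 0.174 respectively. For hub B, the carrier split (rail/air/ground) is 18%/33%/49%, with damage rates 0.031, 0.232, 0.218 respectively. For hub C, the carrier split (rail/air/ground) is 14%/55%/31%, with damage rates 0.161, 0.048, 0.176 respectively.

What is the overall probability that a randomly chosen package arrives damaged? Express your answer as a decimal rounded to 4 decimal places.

P(D) ≈ 0.1035

P(D|A) = 0.64·0.049 + 0.32·0.067 + 0.04·0.174 = 0.03136 + 0.02144 + 0.00696 = 0.05976
P(D|B) = 0.18·0.031 + 0.33·0.232 + 0.49·0.218 = 0.00558 + 0.07656 + 0.10682 = 0.18896
P(D|C) = 0.14·0.161 + 0.55·0.048 + 0.31·0.176 = 0.02254 + 0.0264 + 0.05456 = 0.1035
By total probability over the outer partition,
P(D) = 0.47·0.05976 + 0.24·0.18896 + 0.29·0.1035
      = 0.0280872 + 0.0453504 + 0.030015 = 0.1034526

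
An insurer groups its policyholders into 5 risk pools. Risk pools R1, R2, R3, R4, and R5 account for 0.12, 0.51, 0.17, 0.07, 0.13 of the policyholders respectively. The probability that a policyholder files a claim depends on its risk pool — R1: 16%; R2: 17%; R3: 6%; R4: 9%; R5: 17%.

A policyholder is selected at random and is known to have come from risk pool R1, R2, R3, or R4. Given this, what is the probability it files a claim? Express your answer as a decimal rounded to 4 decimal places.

P(C|S) ≈ 0.1407

Let S = {R1, R2, R3, R4}.
P(S) = 0.12 + 0.51 + 0.17 + 0.07 = 0.87.
P(C ∩ S) = 0.16·0.12 + 0.17·0.51 + 0.06·0.17 + 0.09·0.07 = 0.0192 + 0.0867 + 0.0102 + 0.0063 = 0.1224.
P(C | S) = 0.1224 / 0.87 = 0.140690…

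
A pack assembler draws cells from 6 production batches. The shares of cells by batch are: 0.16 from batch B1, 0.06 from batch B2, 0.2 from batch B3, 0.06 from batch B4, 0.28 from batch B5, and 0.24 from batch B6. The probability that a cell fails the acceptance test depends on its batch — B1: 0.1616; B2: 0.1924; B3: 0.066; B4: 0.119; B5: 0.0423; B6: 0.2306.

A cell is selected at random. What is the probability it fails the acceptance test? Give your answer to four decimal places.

Summing over the partition,
P(F) = P(F|B1)·P(B1) + P(F|B2)·P(B2) + P(F|B3)·P(B3) + P(F|B4)·P(B4) + P(F|B5)·P(B5) + P(F|B6)·P(B6)
      = 0.1616·0.16 + 0.1924·0.06 + 0.066·0.2 + 0.119·0.06 + 0.0423·0.28 + 0.2306·0.24
      = 0.025856 + 0.011544 + 0.0132 + 0.00714 + 0.011844 + 0.055344 = 0.124928

P(F) ≈ 0.1249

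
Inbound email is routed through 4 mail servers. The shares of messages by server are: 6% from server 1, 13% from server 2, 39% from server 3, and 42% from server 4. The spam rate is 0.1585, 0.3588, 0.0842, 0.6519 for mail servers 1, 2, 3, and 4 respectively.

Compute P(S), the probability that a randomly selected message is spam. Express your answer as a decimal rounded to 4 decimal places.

P(S) = P(S|1)·P(1) + P(S|2)·P(2) + P(S|3)·P(3) + P(S|4)·P(4)
      = 0.1585·0.06 + 0.3588·0.13 + 0.0842·0.39 + 0.6519·0.42
      = 0.00951 + 0.046644 + 0.032838 + 0.273798 = 0.36279

P(S) ≈ 0.3628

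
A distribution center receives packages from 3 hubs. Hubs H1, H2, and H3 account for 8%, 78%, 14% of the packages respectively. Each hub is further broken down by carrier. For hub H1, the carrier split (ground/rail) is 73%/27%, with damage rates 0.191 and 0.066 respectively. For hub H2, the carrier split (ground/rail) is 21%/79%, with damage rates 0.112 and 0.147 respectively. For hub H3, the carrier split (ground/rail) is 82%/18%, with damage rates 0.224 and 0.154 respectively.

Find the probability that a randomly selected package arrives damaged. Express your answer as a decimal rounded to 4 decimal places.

P(D) ≈ 0.1511

P(D|H1) = 0.73·0.191 + 0.27·0.066 = 0.13943 + 0.01782 = 0.15725
P(D|H2) = 0.21·0.112 + 0.79·0.147 = 0.02352 + 0.11613 = 0.13965
P(D|H3) = 0.82·0.224 + 0.18·0.154 = 0.18368 + 0.02772 = 0.2114
Then overall,
P(D) = 0.08·0.15725 + 0.78·0.13965 + 0.14·0.2114
      = 0.01258 + 0.108927 + 0.029596 = 0.151103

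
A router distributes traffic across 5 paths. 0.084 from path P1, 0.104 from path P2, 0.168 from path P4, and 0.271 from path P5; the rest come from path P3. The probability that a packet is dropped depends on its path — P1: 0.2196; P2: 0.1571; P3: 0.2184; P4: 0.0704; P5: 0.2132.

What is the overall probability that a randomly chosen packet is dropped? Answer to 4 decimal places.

P(P3) = 1 − (0.084 + 0.104 + 0.168 + 0.271) = 0.373.
P(L) = P(L|P1)·P(P1) + P(L|P2)·P(P2) + P(L|P3)·P(P3) + P(L|P4)·P(P4) + P(L|P5)·P(P5)
      = 0.2196·0.084 + 0.1571·0.104 + 0.2184·0.373 + 0.0704·0.168 + 0.2132·0.271
      = 0.0184464 + 0.0163384 + 0.0814632 + 0.0118272 + 0.0577772 = 0.1858524

P(L) ≈ 0.1859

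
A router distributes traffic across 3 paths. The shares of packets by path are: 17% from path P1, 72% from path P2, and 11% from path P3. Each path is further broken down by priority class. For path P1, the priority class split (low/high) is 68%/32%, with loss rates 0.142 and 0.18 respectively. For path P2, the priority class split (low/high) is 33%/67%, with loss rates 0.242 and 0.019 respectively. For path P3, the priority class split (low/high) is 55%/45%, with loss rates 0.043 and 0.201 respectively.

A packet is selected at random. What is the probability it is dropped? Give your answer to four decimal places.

0.1054

P(L|P1) = 0.68·0.142 + 0.32·0.18 = 0.09656 + 0.0576 = 0.15416
P(L|P2) = 0.33·0.242 + 0.67·0.019 = 0.07986 + 0.01273 = 0.09259
P(L|P3) = 0.55·0.043 + 0.45·0.201 = 0.02365 + 0.09045 = 0.1141
Then overall,
P(L) = 0.17·0.15416 + 0.72·0.09259 + 0.11·0.1141
      = 0.0262072 + 0.0666648 + 0.012551 = 0.105423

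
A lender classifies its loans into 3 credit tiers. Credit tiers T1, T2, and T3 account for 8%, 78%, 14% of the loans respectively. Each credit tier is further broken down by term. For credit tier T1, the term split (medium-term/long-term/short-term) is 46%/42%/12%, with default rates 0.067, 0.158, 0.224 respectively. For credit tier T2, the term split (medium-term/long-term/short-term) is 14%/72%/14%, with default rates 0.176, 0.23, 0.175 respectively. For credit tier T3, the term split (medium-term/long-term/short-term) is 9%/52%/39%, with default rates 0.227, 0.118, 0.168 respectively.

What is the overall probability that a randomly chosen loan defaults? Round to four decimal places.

P(D|T1) = 0.46·0.067 + 0.42·0.158 + 0.12·0.224 = 0.03082 + 0.06636 + 0.02688 = 0.12406
P(D|T2) = 0.14·0.176 + 0.72·0.23 + 0.14·0.175 = 0.02464 + 0.1656 + 0.0245 = 0.21474
P(D|T3) = 0.09·0.227 + 0.52·0.118 + 0.39·0.168 = 0.02043 + 0.06136 + 0.06552 = 0.14731
By total probability over the outer partition,
P(D) = 0.08·0.12406 + 0.78·0.21474 + 0.14·0.14731
      = 0.0099248 + 0.1674972 + 0.0206234 = 0.1980454

0.1980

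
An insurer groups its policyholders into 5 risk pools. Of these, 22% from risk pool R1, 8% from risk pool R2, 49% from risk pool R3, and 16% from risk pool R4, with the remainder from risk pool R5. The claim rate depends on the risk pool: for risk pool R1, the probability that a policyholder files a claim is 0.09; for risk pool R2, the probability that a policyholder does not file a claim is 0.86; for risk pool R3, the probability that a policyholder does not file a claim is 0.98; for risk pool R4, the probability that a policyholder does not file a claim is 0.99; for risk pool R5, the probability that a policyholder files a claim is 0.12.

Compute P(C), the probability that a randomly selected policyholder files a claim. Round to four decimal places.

0.0484

P(R5) = 1 − (0.22 + 0.08 + 0.49 + 0.16) = 0.05.
P(C|R2) = 1 − 0.86 = 0.14.
P(C|R3) = 1 − 0.98 = 0.02.
P(C|R4) = 1 − 0.99 = 0.01.
P(C) = P(C|R1)·P(R1) + P(C|R2)·P(R2) + P(C|R3)·P(R3) + P(C|R4)·P(R4) + P(C|R5)·P(R5)
      = 0.09·0.22 + 0.14·0.08 + 0.02·0.49 + 0.01·0.16 + 0.12·0.05
      = 0.0198 + 0.0112 + 0.0098 + 0.0016 + 0.006 = 0.0484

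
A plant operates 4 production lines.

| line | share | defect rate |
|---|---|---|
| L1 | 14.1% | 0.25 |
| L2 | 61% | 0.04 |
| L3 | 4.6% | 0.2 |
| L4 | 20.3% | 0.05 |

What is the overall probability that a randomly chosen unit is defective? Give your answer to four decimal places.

P(D) = P(D|L1)·P(L1) + P(D|L2)·P(L2) + P(D|L3)·P(L3) + P(D|L4)·P(L4)
      = 0.25·0.141 + 0.04·0.61 + 0.2·0.046 + 0.05·0.203
      = 0.03525 + 0.0244 + 0.0092 + 0.01015 = 0.079

0.0790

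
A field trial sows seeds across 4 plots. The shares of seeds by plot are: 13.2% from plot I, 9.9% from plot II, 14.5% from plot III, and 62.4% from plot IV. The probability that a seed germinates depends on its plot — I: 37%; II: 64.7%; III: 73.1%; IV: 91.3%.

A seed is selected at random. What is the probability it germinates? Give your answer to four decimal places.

0.7886

By the law of total probability,
P(G) = P(G|I)·P(I) + P(G|II)·P(II) + P(G|III)·P(III) + P(G|IV)·P(IV)
      = 0.37·0.132 + 0.647·0.099 + 0.731·0.145 + 0.913·0.624
      = 0.04884 + 0.064053 + 0.105995 + 0.569712 = 0.7886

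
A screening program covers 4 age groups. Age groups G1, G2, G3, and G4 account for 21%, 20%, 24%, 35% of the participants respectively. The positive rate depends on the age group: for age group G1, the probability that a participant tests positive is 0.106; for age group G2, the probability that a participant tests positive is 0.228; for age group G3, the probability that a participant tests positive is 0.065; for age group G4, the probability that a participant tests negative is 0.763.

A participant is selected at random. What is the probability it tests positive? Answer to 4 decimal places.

0.1664

P(T|G4) = 1 − 0.763 = 0.237.
Summing over the partition,
P(T) = P(T|G1)·P(G1) + P(T|G2)·P(G2) + P(T|G3)·P(G3) + P(T|G4)·P(G4)
      = 0.106·0.21 + 0.228·0.2 + 0.065·0.24 + 0.237·0.35
      = 0.02226 + 0.0456 + 0.0156 + 0.08295 = 0.16641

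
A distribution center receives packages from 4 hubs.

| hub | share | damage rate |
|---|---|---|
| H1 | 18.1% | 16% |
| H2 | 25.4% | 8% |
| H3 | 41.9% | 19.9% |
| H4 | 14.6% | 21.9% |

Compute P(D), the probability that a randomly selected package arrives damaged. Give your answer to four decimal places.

Summing over the partition,
P(D) = P(D|H1)·P(H1) + P(D|H2)·P(H2) + P(D|H3)·P(H3) + P(D|H4)·P(H4)
      = 0.16·0.181 + 0.08·0.254 + 0.199·0.419 + 0.219·0.146
      = 0.02896 + 0.02032 + 0.083381 + 0.031974 = 0.164635

0.1646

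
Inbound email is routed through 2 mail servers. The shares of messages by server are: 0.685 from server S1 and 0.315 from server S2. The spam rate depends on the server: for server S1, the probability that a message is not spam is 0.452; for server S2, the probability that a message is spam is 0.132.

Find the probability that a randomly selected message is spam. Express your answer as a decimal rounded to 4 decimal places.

P(S) ≈ 0.4170

P(S|S1) = 1 − 0.452 = 0.548.
Using total probability over the partition,
P(S) = P(S|S1)·P(S1) + P(S|S2)·P(S2)
      = 0.548·0.685 + 0.132·0.315
      = 0.37538 + 0.04158 = 0.41696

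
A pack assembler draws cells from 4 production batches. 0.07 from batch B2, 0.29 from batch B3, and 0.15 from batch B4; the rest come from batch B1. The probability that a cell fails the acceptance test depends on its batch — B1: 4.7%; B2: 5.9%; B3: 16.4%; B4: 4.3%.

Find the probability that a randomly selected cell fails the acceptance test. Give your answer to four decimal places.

P(F) ≈ 0.0812

P(B1) = 1 − (0.07 + 0.29 + 0.15) = 0.49.
Using total probability over the partition,
P(F) = P(F|B1)·P(B1) + P(F|B2)·P(B2) + P(F|B3)·P(B3) + P(F|B4)·P(B4)
      = 0.047·0.49 + 0.059·0.07 + 0.164·0.29 + 0.043·0.15
      = 0.02303 + 0.00413 + 0.04756 + 0.00645 = 0.08117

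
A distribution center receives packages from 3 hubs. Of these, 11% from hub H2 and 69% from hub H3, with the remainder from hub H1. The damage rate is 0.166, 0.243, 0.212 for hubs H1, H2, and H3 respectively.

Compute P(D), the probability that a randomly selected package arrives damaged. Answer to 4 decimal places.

P(H1) = 1 − (0.11 + 0.69) = 0.2.
P(D) = P(D|H1)·P(H1) + P(D|H2)·P(H2) + P(D|H3)·P(H3)
      = 0.166·0.2 + 0.243·0.11 + 0.212·0.69
      = 0.0332 + 0.02673 + 0.14628 = 0.20621

P(D) ≈ 0.2062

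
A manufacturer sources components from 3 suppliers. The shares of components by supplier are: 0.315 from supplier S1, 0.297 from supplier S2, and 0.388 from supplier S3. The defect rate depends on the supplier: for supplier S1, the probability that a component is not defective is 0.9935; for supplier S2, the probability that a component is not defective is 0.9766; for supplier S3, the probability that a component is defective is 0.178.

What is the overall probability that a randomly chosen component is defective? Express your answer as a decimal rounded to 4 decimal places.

0.0781

P(D|S1) = 1 − 0.9935 = 0.0065.
P(D|S2) = 1 − 0.9766 = 0.0234.
Summing over the partition,
P(D) = P(D|S1)·P(S1) + P(D|S2)·P(S2) + P(D|S3)·P(S3)
      = 0.0065·0.315 + 0.0234·0.297 + 0.178·0.388
      = 0.0020475 + 0.0069498 + 0.069064 = 0.0780613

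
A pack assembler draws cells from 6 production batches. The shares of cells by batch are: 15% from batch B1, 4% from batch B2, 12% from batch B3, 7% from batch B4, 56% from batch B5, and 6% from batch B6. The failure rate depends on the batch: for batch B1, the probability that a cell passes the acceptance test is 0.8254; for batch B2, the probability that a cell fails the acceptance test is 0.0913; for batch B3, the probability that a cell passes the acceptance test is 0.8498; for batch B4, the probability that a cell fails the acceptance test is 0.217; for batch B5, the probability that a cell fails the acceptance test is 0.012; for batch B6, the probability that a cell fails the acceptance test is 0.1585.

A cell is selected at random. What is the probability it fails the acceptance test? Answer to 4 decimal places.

P(F|B1) = 1 − 0.8254 = 0.1746.
P(F|B3) = 1 − 0.8498 = 0.1502.
P(F) = P(F|B1)·P(B1) + P(F|B2)·P(B2) + P(F|B3)·P(B3) + P(F|B4)·P(B4) + P(F|B5)·P(B5) + P(F|B6)·P(B6)
      = 0.1746·0.15 + 0.0913·0.04 + 0.1502·0.12 + 0.217·0.07 + 0.012·0.56 + 0.1585·0.06
      = 0.02619 + 0.003652 + 0.018024 + 0.01519 + 0.00672 + 0.00951 = 0.079286

0.0793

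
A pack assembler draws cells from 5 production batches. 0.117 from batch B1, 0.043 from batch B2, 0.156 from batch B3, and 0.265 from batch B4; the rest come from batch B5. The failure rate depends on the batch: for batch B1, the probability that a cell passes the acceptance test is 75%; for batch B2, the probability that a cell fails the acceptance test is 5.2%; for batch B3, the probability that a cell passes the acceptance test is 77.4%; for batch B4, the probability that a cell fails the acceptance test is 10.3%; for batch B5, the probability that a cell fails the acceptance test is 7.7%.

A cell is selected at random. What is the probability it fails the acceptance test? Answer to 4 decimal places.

P(F) ≈ 0.1263

P(B5) = 1 − (0.117 + 0.043 + 0.156 + 0.265) = 0.419.
P(F|B1) = 1 − 0.75 = 0.25.
P(F|B3) = 1 − 0.774 = 0.226.
P(F) = P(F|B1)·P(B1) + P(F|B2)·P(B2) + P(F|B3)·P(B3) + P(F|B4)·P(B4) + P(F|B5)·P(B5)
      = 0.25·0.117 + 0.052·0.043 + 0.226·0.156 + 0.103·0.265 + 0.077·0.419
      = 0.02925 + 0.002236 + 0.035256 + 0.027295 + 0.032263 = 0.1263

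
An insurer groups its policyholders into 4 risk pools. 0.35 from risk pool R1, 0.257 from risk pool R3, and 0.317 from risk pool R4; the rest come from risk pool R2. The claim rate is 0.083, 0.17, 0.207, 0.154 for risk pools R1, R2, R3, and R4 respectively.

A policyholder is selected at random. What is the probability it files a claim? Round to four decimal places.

P(R2) = 1 − (0.35 + 0.257 + 0.317) = 0.076.
By the law of total probability,
P(C) = P(C|R1)·P(R1) + P(C|R2)·P(R2) + P(C|R3)·P(R3) + P(C|R4)·P(R4)
      = 0.083·0.35 + 0.17·0.076 + 0.207·0.257 + 0.154·0.317
      = 0.02905 + 0.01292 + 0.053199 + 0.048818 = 0.143987

0.1440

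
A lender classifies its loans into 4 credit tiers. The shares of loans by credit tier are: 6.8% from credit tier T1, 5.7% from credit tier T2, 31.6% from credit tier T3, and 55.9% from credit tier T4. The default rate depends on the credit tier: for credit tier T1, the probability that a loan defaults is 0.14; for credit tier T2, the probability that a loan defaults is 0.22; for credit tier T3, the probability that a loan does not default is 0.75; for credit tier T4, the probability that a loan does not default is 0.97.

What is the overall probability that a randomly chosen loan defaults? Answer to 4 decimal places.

P(D) ≈ 0.1178

P(D|T3) = 1 − 0.75 = 0.25.
P(D|T4) = 1 − 0.97 = 0.03.
By the law of total probability,
P(D) = P(D|T1)·P(T1) + P(D|T2)·P(T2) + P(D|T3)·P(T3) + P(D|T4)·P(T4)
      = 0.14·0.068 + 0.22·0.057 + 0.25·0.316 + 0.03·0.559
      = 0.00952 + 0.01254 + 0.079 + 0.01677 = 0.11783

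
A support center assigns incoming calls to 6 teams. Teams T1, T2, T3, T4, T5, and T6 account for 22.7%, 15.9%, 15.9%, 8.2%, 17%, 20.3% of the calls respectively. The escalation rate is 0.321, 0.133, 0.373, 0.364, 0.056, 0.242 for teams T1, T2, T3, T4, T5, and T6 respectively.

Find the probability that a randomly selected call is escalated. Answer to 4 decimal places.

P(E) = P(E|T1)·P(T1) + P(E|T2)·P(T2) + P(E|T3)·P(T3) + P(E|T4)·P(T4) + P(E|T5)·P(T5) + P(E|T6)·P(T6)
      = 0.321·0.227 + 0.133·0.159 + 0.373·0.159 + 0.364·0.082 + 0.056·0.17 + 0.242·0.203
      = 0.072867 + 0.021147 + 0.059307 + 0.029848 + 0.00952 + 0.049126 = 0.241815

0.2418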